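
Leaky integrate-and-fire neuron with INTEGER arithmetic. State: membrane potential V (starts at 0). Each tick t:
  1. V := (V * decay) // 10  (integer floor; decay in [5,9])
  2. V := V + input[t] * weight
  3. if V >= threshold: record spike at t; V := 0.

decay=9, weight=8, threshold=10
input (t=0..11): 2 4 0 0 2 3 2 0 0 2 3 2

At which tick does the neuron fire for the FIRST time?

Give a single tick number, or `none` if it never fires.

t=0: input=2 -> V=0 FIRE
t=1: input=4 -> V=0 FIRE
t=2: input=0 -> V=0
t=3: input=0 -> V=0
t=4: input=2 -> V=0 FIRE
t=5: input=3 -> V=0 FIRE
t=6: input=2 -> V=0 FIRE
t=7: input=0 -> V=0
t=8: input=0 -> V=0
t=9: input=2 -> V=0 FIRE
t=10: input=3 -> V=0 FIRE
t=11: input=2 -> V=0 FIRE

Answer: 0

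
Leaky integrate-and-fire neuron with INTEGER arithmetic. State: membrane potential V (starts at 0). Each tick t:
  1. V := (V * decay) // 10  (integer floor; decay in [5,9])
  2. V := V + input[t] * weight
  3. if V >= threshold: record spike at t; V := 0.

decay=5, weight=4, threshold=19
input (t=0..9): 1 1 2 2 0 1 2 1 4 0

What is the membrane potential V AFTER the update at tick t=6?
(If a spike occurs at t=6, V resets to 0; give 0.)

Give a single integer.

Answer: 11

Derivation:
t=0: input=1 -> V=4
t=1: input=1 -> V=6
t=2: input=2 -> V=11
t=3: input=2 -> V=13
t=4: input=0 -> V=6
t=5: input=1 -> V=7
t=6: input=2 -> V=11
t=7: input=1 -> V=9
t=8: input=4 -> V=0 FIRE
t=9: input=0 -> V=0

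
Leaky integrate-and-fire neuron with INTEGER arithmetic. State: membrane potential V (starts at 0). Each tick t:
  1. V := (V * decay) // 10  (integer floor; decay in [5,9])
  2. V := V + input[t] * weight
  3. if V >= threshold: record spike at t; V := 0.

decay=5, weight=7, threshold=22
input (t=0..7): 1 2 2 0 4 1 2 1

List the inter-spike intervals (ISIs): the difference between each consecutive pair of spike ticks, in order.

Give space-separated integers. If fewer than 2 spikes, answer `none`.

Answer: 2

Derivation:
t=0: input=1 -> V=7
t=1: input=2 -> V=17
t=2: input=2 -> V=0 FIRE
t=3: input=0 -> V=0
t=4: input=4 -> V=0 FIRE
t=5: input=1 -> V=7
t=6: input=2 -> V=17
t=7: input=1 -> V=15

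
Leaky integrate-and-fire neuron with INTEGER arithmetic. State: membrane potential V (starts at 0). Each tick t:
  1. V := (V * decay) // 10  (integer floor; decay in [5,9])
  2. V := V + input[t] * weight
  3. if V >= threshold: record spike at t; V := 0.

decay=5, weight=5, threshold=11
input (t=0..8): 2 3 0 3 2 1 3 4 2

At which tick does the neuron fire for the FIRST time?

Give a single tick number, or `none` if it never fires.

Answer: 1

Derivation:
t=0: input=2 -> V=10
t=1: input=3 -> V=0 FIRE
t=2: input=0 -> V=0
t=3: input=3 -> V=0 FIRE
t=4: input=2 -> V=10
t=5: input=1 -> V=10
t=6: input=3 -> V=0 FIRE
t=7: input=4 -> V=0 FIRE
t=8: input=2 -> V=10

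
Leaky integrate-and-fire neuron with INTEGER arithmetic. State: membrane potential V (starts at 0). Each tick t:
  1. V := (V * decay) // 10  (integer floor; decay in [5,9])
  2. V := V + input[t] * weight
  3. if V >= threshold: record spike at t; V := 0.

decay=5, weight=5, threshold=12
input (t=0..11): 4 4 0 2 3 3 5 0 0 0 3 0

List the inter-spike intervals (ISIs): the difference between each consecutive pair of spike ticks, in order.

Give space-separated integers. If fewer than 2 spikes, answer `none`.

Answer: 1 3 1 1 4

Derivation:
t=0: input=4 -> V=0 FIRE
t=1: input=4 -> V=0 FIRE
t=2: input=0 -> V=0
t=3: input=2 -> V=10
t=4: input=3 -> V=0 FIRE
t=5: input=3 -> V=0 FIRE
t=6: input=5 -> V=0 FIRE
t=7: input=0 -> V=0
t=8: input=0 -> V=0
t=9: input=0 -> V=0
t=10: input=3 -> V=0 FIRE
t=11: input=0 -> V=0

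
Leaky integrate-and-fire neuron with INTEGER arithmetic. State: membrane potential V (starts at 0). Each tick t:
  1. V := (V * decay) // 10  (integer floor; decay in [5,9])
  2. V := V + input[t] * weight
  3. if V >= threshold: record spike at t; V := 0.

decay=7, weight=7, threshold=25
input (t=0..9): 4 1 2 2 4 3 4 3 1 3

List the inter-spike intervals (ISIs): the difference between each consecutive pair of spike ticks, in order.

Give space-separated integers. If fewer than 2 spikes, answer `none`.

t=0: input=4 -> V=0 FIRE
t=1: input=1 -> V=7
t=2: input=2 -> V=18
t=3: input=2 -> V=0 FIRE
t=4: input=4 -> V=0 FIRE
t=5: input=3 -> V=21
t=6: input=4 -> V=0 FIRE
t=7: input=3 -> V=21
t=8: input=1 -> V=21
t=9: input=3 -> V=0 FIRE

Answer: 3 1 2 3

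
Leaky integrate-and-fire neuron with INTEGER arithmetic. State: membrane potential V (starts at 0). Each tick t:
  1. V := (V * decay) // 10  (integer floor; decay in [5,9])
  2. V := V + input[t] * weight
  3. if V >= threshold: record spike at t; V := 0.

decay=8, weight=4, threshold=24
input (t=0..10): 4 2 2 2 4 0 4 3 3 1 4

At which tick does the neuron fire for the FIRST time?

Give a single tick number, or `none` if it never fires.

t=0: input=4 -> V=16
t=1: input=2 -> V=20
t=2: input=2 -> V=0 FIRE
t=3: input=2 -> V=8
t=4: input=4 -> V=22
t=5: input=0 -> V=17
t=6: input=4 -> V=0 FIRE
t=7: input=3 -> V=12
t=8: input=3 -> V=21
t=9: input=1 -> V=20
t=10: input=4 -> V=0 FIRE

Answer: 2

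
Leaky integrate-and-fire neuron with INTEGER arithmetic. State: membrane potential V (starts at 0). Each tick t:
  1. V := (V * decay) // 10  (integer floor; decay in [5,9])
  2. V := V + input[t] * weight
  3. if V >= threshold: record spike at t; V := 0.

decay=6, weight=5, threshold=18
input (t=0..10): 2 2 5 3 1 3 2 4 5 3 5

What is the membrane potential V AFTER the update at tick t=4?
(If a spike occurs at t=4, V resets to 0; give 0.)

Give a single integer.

Answer: 14

Derivation:
t=0: input=2 -> V=10
t=1: input=2 -> V=16
t=2: input=5 -> V=0 FIRE
t=3: input=3 -> V=15
t=4: input=1 -> V=14
t=5: input=3 -> V=0 FIRE
t=6: input=2 -> V=10
t=7: input=4 -> V=0 FIRE
t=8: input=5 -> V=0 FIRE
t=9: input=3 -> V=15
t=10: input=5 -> V=0 FIRE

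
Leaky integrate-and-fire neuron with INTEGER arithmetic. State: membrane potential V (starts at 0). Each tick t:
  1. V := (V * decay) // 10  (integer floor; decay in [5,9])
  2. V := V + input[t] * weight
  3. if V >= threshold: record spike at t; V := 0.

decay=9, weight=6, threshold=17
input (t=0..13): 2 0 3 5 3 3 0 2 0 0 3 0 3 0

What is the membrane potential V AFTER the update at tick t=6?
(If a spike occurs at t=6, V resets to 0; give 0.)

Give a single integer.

Answer: 0

Derivation:
t=0: input=2 -> V=12
t=1: input=0 -> V=10
t=2: input=3 -> V=0 FIRE
t=3: input=5 -> V=0 FIRE
t=4: input=3 -> V=0 FIRE
t=5: input=3 -> V=0 FIRE
t=6: input=0 -> V=0
t=7: input=2 -> V=12
t=8: input=0 -> V=10
t=9: input=0 -> V=9
t=10: input=3 -> V=0 FIRE
t=11: input=0 -> V=0
t=12: input=3 -> V=0 FIRE
t=13: input=0 -> V=0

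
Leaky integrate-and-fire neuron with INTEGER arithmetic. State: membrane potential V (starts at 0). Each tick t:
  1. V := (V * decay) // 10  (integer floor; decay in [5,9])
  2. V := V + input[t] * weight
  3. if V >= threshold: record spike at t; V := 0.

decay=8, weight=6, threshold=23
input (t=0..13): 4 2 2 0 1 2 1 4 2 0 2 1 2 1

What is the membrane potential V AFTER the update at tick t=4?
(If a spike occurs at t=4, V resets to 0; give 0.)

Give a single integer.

Answer: 18

Derivation:
t=0: input=4 -> V=0 FIRE
t=1: input=2 -> V=12
t=2: input=2 -> V=21
t=3: input=0 -> V=16
t=4: input=1 -> V=18
t=5: input=2 -> V=0 FIRE
t=6: input=1 -> V=6
t=7: input=4 -> V=0 FIRE
t=8: input=2 -> V=12
t=9: input=0 -> V=9
t=10: input=2 -> V=19
t=11: input=1 -> V=21
t=12: input=2 -> V=0 FIRE
t=13: input=1 -> V=6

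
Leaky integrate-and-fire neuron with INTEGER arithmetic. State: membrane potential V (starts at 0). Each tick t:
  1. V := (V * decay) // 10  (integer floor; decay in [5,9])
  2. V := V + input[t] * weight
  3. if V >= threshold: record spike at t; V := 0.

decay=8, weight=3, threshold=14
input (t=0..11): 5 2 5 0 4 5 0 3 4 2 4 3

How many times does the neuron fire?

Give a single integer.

Answer: 5

Derivation:
t=0: input=5 -> V=0 FIRE
t=1: input=2 -> V=6
t=2: input=5 -> V=0 FIRE
t=3: input=0 -> V=0
t=4: input=4 -> V=12
t=5: input=5 -> V=0 FIRE
t=6: input=0 -> V=0
t=7: input=3 -> V=9
t=8: input=4 -> V=0 FIRE
t=9: input=2 -> V=6
t=10: input=4 -> V=0 FIRE
t=11: input=3 -> V=9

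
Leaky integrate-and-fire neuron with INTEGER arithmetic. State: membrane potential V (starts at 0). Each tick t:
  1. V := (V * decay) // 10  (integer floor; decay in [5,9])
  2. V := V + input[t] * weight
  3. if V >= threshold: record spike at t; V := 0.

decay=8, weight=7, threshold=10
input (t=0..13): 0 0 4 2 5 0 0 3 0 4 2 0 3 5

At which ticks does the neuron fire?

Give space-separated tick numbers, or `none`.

Answer: 2 3 4 7 9 10 12 13

Derivation:
t=0: input=0 -> V=0
t=1: input=0 -> V=0
t=2: input=4 -> V=0 FIRE
t=3: input=2 -> V=0 FIRE
t=4: input=5 -> V=0 FIRE
t=5: input=0 -> V=0
t=6: input=0 -> V=0
t=7: input=3 -> V=0 FIRE
t=8: input=0 -> V=0
t=9: input=4 -> V=0 FIRE
t=10: input=2 -> V=0 FIRE
t=11: input=0 -> V=0
t=12: input=3 -> V=0 FIRE
t=13: input=5 -> V=0 FIRE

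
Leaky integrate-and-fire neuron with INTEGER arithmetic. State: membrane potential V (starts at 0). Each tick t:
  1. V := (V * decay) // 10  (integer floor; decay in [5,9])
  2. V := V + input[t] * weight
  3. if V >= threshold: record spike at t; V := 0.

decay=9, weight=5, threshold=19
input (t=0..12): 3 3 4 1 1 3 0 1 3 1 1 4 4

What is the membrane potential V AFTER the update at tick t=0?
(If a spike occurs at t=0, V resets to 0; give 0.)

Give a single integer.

t=0: input=3 -> V=15
t=1: input=3 -> V=0 FIRE
t=2: input=4 -> V=0 FIRE
t=3: input=1 -> V=5
t=4: input=1 -> V=9
t=5: input=3 -> V=0 FIRE
t=6: input=0 -> V=0
t=7: input=1 -> V=5
t=8: input=3 -> V=0 FIRE
t=9: input=1 -> V=5
t=10: input=1 -> V=9
t=11: input=4 -> V=0 FIRE
t=12: input=4 -> V=0 FIRE

Answer: 15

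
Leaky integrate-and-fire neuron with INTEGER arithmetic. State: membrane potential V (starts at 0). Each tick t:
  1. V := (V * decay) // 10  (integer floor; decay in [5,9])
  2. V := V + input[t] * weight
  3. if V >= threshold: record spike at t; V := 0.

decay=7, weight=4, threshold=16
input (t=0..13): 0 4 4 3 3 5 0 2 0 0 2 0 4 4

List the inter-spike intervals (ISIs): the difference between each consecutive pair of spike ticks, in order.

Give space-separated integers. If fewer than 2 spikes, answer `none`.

Answer: 1 2 1 7 1

Derivation:
t=0: input=0 -> V=0
t=1: input=4 -> V=0 FIRE
t=2: input=4 -> V=0 FIRE
t=3: input=3 -> V=12
t=4: input=3 -> V=0 FIRE
t=5: input=5 -> V=0 FIRE
t=6: input=0 -> V=0
t=7: input=2 -> V=8
t=8: input=0 -> V=5
t=9: input=0 -> V=3
t=10: input=2 -> V=10
t=11: input=0 -> V=7
t=12: input=4 -> V=0 FIRE
t=13: input=4 -> V=0 FIRE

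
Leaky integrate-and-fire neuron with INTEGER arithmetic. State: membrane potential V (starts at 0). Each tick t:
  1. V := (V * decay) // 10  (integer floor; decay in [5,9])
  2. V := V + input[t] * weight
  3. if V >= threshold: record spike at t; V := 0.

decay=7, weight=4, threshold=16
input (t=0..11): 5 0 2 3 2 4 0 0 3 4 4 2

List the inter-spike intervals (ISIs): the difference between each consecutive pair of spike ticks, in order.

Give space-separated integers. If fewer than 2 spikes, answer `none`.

Answer: 3 2 4 1

Derivation:
t=0: input=5 -> V=0 FIRE
t=1: input=0 -> V=0
t=2: input=2 -> V=8
t=3: input=3 -> V=0 FIRE
t=4: input=2 -> V=8
t=5: input=4 -> V=0 FIRE
t=6: input=0 -> V=0
t=7: input=0 -> V=0
t=8: input=3 -> V=12
t=9: input=4 -> V=0 FIRE
t=10: input=4 -> V=0 FIRE
t=11: input=2 -> V=8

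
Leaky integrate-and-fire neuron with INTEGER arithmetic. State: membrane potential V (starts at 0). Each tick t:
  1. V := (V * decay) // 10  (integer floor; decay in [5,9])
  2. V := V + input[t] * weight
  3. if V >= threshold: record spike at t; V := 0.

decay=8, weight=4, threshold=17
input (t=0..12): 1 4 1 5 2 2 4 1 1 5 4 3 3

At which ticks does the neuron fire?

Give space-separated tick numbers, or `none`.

Answer: 1 3 6 9 11

Derivation:
t=0: input=1 -> V=4
t=1: input=4 -> V=0 FIRE
t=2: input=1 -> V=4
t=3: input=5 -> V=0 FIRE
t=4: input=2 -> V=8
t=5: input=2 -> V=14
t=6: input=4 -> V=0 FIRE
t=7: input=1 -> V=4
t=8: input=1 -> V=7
t=9: input=5 -> V=0 FIRE
t=10: input=4 -> V=16
t=11: input=3 -> V=0 FIRE
t=12: input=3 -> V=12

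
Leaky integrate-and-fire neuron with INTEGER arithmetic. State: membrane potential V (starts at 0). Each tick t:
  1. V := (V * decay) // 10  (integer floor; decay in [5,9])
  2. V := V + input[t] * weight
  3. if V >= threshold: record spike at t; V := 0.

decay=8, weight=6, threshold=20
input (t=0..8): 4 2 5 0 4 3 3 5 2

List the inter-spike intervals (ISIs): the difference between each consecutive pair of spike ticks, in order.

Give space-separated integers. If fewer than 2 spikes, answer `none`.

Answer: 2 2 2 1

Derivation:
t=0: input=4 -> V=0 FIRE
t=1: input=2 -> V=12
t=2: input=5 -> V=0 FIRE
t=3: input=0 -> V=0
t=4: input=4 -> V=0 FIRE
t=5: input=3 -> V=18
t=6: input=3 -> V=0 FIRE
t=7: input=5 -> V=0 FIRE
t=8: input=2 -> V=12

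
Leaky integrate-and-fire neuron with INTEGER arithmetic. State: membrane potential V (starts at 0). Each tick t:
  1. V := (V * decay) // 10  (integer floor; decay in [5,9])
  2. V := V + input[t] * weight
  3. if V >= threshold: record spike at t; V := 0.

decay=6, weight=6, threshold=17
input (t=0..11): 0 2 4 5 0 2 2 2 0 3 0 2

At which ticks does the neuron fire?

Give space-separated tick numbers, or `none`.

Answer: 2 3 6 9

Derivation:
t=0: input=0 -> V=0
t=1: input=2 -> V=12
t=2: input=4 -> V=0 FIRE
t=3: input=5 -> V=0 FIRE
t=4: input=0 -> V=0
t=5: input=2 -> V=12
t=6: input=2 -> V=0 FIRE
t=7: input=2 -> V=12
t=8: input=0 -> V=7
t=9: input=3 -> V=0 FIRE
t=10: input=0 -> V=0
t=11: input=2 -> V=12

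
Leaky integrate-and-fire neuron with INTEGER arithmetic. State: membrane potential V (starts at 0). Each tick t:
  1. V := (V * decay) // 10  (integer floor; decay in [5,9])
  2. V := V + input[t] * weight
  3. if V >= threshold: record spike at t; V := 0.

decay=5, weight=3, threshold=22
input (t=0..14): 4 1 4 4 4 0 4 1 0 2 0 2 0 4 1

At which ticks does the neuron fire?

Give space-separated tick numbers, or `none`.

Answer: 4

Derivation:
t=0: input=4 -> V=12
t=1: input=1 -> V=9
t=2: input=4 -> V=16
t=3: input=4 -> V=20
t=4: input=4 -> V=0 FIRE
t=5: input=0 -> V=0
t=6: input=4 -> V=12
t=7: input=1 -> V=9
t=8: input=0 -> V=4
t=9: input=2 -> V=8
t=10: input=0 -> V=4
t=11: input=2 -> V=8
t=12: input=0 -> V=4
t=13: input=4 -> V=14
t=14: input=1 -> V=10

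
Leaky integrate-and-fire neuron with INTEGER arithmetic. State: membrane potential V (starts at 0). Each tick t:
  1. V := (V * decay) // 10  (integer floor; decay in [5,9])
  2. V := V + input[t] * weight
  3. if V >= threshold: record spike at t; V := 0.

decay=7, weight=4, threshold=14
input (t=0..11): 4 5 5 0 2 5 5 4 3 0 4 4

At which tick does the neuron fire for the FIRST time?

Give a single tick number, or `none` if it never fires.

t=0: input=4 -> V=0 FIRE
t=1: input=5 -> V=0 FIRE
t=2: input=5 -> V=0 FIRE
t=3: input=0 -> V=0
t=4: input=2 -> V=8
t=5: input=5 -> V=0 FIRE
t=6: input=5 -> V=0 FIRE
t=7: input=4 -> V=0 FIRE
t=8: input=3 -> V=12
t=9: input=0 -> V=8
t=10: input=4 -> V=0 FIRE
t=11: input=4 -> V=0 FIRE

Answer: 0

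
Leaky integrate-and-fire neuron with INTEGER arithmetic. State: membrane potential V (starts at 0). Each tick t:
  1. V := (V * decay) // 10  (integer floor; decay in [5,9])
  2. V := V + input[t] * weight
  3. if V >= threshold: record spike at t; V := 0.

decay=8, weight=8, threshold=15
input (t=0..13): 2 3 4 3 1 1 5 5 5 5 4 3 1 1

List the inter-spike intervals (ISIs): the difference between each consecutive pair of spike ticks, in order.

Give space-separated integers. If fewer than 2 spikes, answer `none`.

Answer: 1 1 1 3 1 1 1 1 1

Derivation:
t=0: input=2 -> V=0 FIRE
t=1: input=3 -> V=0 FIRE
t=2: input=4 -> V=0 FIRE
t=3: input=3 -> V=0 FIRE
t=4: input=1 -> V=8
t=5: input=1 -> V=14
t=6: input=5 -> V=0 FIRE
t=7: input=5 -> V=0 FIRE
t=8: input=5 -> V=0 FIRE
t=9: input=5 -> V=0 FIRE
t=10: input=4 -> V=0 FIRE
t=11: input=3 -> V=0 FIRE
t=12: input=1 -> V=8
t=13: input=1 -> V=14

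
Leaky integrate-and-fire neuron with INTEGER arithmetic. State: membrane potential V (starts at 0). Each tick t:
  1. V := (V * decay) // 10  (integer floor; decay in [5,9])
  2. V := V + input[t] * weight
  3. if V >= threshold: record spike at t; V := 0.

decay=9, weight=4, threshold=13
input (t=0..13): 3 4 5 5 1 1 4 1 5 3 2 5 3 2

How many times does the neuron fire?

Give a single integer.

t=0: input=3 -> V=12
t=1: input=4 -> V=0 FIRE
t=2: input=5 -> V=0 FIRE
t=3: input=5 -> V=0 FIRE
t=4: input=1 -> V=4
t=5: input=1 -> V=7
t=6: input=4 -> V=0 FIRE
t=7: input=1 -> V=4
t=8: input=5 -> V=0 FIRE
t=9: input=3 -> V=12
t=10: input=2 -> V=0 FIRE
t=11: input=5 -> V=0 FIRE
t=12: input=3 -> V=12
t=13: input=2 -> V=0 FIRE

Answer: 8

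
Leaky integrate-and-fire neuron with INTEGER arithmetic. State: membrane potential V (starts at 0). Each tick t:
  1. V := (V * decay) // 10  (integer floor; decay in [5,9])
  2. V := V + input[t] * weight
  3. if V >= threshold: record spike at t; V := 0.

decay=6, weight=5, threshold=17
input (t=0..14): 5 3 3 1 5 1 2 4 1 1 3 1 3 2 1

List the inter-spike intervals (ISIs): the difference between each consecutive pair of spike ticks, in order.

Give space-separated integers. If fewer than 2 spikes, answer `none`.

t=0: input=5 -> V=0 FIRE
t=1: input=3 -> V=15
t=2: input=3 -> V=0 FIRE
t=3: input=1 -> V=5
t=4: input=5 -> V=0 FIRE
t=5: input=1 -> V=5
t=6: input=2 -> V=13
t=7: input=4 -> V=0 FIRE
t=8: input=1 -> V=5
t=9: input=1 -> V=8
t=10: input=3 -> V=0 FIRE
t=11: input=1 -> V=5
t=12: input=3 -> V=0 FIRE
t=13: input=2 -> V=10
t=14: input=1 -> V=11

Answer: 2 2 3 3 2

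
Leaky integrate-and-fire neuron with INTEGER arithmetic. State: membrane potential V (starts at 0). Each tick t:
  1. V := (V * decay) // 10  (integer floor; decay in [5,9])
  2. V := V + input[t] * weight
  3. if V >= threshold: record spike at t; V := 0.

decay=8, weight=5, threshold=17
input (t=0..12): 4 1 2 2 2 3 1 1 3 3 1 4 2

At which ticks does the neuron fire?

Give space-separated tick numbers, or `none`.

Answer: 0 3 5 8 10 11

Derivation:
t=0: input=4 -> V=0 FIRE
t=1: input=1 -> V=5
t=2: input=2 -> V=14
t=3: input=2 -> V=0 FIRE
t=4: input=2 -> V=10
t=5: input=3 -> V=0 FIRE
t=6: input=1 -> V=5
t=7: input=1 -> V=9
t=8: input=3 -> V=0 FIRE
t=9: input=3 -> V=15
t=10: input=1 -> V=0 FIRE
t=11: input=4 -> V=0 FIRE
t=12: input=2 -> V=10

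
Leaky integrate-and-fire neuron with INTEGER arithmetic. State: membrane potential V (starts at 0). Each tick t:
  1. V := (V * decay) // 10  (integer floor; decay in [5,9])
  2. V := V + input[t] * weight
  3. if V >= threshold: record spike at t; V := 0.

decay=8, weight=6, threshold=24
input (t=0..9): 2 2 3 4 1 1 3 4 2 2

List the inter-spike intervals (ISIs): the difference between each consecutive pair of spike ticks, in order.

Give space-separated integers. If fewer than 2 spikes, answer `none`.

Answer: 1 3 1

Derivation:
t=0: input=2 -> V=12
t=1: input=2 -> V=21
t=2: input=3 -> V=0 FIRE
t=3: input=4 -> V=0 FIRE
t=4: input=1 -> V=6
t=5: input=1 -> V=10
t=6: input=3 -> V=0 FIRE
t=7: input=4 -> V=0 FIRE
t=8: input=2 -> V=12
t=9: input=2 -> V=21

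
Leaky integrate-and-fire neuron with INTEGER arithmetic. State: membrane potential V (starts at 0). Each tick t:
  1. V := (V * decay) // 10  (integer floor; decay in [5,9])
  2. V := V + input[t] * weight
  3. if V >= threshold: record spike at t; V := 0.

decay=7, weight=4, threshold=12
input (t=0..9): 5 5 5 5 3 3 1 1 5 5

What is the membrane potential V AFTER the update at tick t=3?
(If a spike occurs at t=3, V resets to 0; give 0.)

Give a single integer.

Answer: 0

Derivation:
t=0: input=5 -> V=0 FIRE
t=1: input=5 -> V=0 FIRE
t=2: input=5 -> V=0 FIRE
t=3: input=5 -> V=0 FIRE
t=4: input=3 -> V=0 FIRE
t=5: input=3 -> V=0 FIRE
t=6: input=1 -> V=4
t=7: input=1 -> V=6
t=8: input=5 -> V=0 FIRE
t=9: input=5 -> V=0 FIRE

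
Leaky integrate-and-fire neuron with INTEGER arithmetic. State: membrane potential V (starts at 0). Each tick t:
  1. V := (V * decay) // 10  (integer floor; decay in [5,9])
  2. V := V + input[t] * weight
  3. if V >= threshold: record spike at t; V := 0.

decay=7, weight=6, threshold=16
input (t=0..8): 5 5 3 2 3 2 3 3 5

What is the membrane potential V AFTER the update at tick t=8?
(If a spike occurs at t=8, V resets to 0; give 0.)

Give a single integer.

Answer: 0

Derivation:
t=0: input=5 -> V=0 FIRE
t=1: input=5 -> V=0 FIRE
t=2: input=3 -> V=0 FIRE
t=3: input=2 -> V=12
t=4: input=3 -> V=0 FIRE
t=5: input=2 -> V=12
t=6: input=3 -> V=0 FIRE
t=7: input=3 -> V=0 FIRE
t=8: input=5 -> V=0 FIRE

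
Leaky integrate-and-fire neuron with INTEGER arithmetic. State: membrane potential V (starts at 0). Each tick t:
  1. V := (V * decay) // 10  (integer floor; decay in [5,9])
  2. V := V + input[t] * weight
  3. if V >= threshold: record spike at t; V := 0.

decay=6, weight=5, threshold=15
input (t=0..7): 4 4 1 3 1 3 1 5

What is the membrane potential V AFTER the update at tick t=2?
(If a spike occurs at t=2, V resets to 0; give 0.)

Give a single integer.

t=0: input=4 -> V=0 FIRE
t=1: input=4 -> V=0 FIRE
t=2: input=1 -> V=5
t=3: input=3 -> V=0 FIRE
t=4: input=1 -> V=5
t=5: input=3 -> V=0 FIRE
t=6: input=1 -> V=5
t=7: input=5 -> V=0 FIRE

Answer: 5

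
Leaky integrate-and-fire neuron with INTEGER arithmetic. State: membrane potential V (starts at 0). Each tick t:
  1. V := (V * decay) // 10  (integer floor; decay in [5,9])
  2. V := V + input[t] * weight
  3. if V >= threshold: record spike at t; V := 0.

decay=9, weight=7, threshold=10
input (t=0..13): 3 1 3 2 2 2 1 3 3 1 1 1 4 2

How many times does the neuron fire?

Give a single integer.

t=0: input=3 -> V=0 FIRE
t=1: input=1 -> V=7
t=2: input=3 -> V=0 FIRE
t=3: input=2 -> V=0 FIRE
t=4: input=2 -> V=0 FIRE
t=5: input=2 -> V=0 FIRE
t=6: input=1 -> V=7
t=7: input=3 -> V=0 FIRE
t=8: input=3 -> V=0 FIRE
t=9: input=1 -> V=7
t=10: input=1 -> V=0 FIRE
t=11: input=1 -> V=7
t=12: input=4 -> V=0 FIRE
t=13: input=2 -> V=0 FIRE

Answer: 10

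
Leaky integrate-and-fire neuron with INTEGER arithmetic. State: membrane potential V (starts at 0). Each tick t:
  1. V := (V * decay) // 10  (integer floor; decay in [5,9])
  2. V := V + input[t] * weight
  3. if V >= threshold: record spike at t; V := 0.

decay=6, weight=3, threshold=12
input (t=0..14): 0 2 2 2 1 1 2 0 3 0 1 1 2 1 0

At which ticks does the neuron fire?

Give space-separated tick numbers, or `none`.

Answer: 8

Derivation:
t=0: input=0 -> V=0
t=1: input=2 -> V=6
t=2: input=2 -> V=9
t=3: input=2 -> V=11
t=4: input=1 -> V=9
t=5: input=1 -> V=8
t=6: input=2 -> V=10
t=7: input=0 -> V=6
t=8: input=3 -> V=0 FIRE
t=9: input=0 -> V=0
t=10: input=1 -> V=3
t=11: input=1 -> V=4
t=12: input=2 -> V=8
t=13: input=1 -> V=7
t=14: input=0 -> V=4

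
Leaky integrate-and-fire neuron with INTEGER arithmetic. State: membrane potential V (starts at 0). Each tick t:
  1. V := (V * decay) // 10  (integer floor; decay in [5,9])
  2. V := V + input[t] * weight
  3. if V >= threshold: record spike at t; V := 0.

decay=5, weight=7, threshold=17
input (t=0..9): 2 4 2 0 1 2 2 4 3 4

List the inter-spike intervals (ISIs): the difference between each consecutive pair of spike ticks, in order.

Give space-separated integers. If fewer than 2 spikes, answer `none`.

Answer: 4 2 1 1

Derivation:
t=0: input=2 -> V=14
t=1: input=4 -> V=0 FIRE
t=2: input=2 -> V=14
t=3: input=0 -> V=7
t=4: input=1 -> V=10
t=5: input=2 -> V=0 FIRE
t=6: input=2 -> V=14
t=7: input=4 -> V=0 FIRE
t=8: input=3 -> V=0 FIRE
t=9: input=4 -> V=0 FIRE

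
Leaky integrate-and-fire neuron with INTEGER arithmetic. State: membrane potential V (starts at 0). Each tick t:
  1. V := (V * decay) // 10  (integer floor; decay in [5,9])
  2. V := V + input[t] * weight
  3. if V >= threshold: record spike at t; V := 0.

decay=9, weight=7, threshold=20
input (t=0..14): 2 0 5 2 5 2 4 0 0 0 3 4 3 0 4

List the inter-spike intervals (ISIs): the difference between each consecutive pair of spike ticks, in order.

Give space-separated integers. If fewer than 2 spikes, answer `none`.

Answer: 2 2 4 1 1 2

Derivation:
t=0: input=2 -> V=14
t=1: input=0 -> V=12
t=2: input=5 -> V=0 FIRE
t=3: input=2 -> V=14
t=4: input=5 -> V=0 FIRE
t=5: input=2 -> V=14
t=6: input=4 -> V=0 FIRE
t=7: input=0 -> V=0
t=8: input=0 -> V=0
t=9: input=0 -> V=0
t=10: input=3 -> V=0 FIRE
t=11: input=4 -> V=0 FIRE
t=12: input=3 -> V=0 FIRE
t=13: input=0 -> V=0
t=14: input=4 -> V=0 FIRE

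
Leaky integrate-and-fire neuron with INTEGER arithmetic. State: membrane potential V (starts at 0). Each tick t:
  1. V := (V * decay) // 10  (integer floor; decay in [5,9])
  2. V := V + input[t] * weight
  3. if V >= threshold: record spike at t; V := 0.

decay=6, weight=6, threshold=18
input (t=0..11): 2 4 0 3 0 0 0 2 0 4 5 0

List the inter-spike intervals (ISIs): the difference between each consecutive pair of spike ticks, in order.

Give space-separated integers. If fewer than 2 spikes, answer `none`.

Answer: 2 6 1

Derivation:
t=0: input=2 -> V=12
t=1: input=4 -> V=0 FIRE
t=2: input=0 -> V=0
t=3: input=3 -> V=0 FIRE
t=4: input=0 -> V=0
t=5: input=0 -> V=0
t=6: input=0 -> V=0
t=7: input=2 -> V=12
t=8: input=0 -> V=7
t=9: input=4 -> V=0 FIRE
t=10: input=5 -> V=0 FIRE
t=11: input=0 -> V=0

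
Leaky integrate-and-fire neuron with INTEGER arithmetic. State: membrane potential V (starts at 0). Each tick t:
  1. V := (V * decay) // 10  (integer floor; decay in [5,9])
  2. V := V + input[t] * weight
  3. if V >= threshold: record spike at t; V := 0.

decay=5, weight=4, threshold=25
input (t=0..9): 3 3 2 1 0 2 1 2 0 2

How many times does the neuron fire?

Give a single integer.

t=0: input=3 -> V=12
t=1: input=3 -> V=18
t=2: input=2 -> V=17
t=3: input=1 -> V=12
t=4: input=0 -> V=6
t=5: input=2 -> V=11
t=6: input=1 -> V=9
t=7: input=2 -> V=12
t=8: input=0 -> V=6
t=9: input=2 -> V=11

Answer: 0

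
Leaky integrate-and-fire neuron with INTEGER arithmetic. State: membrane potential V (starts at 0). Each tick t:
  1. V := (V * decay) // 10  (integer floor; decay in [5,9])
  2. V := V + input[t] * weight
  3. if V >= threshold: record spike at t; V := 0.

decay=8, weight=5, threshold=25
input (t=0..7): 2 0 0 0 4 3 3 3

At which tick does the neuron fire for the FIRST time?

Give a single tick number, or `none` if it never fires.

t=0: input=2 -> V=10
t=1: input=0 -> V=8
t=2: input=0 -> V=6
t=3: input=0 -> V=4
t=4: input=4 -> V=23
t=5: input=3 -> V=0 FIRE
t=6: input=3 -> V=15
t=7: input=3 -> V=0 FIRE

Answer: 5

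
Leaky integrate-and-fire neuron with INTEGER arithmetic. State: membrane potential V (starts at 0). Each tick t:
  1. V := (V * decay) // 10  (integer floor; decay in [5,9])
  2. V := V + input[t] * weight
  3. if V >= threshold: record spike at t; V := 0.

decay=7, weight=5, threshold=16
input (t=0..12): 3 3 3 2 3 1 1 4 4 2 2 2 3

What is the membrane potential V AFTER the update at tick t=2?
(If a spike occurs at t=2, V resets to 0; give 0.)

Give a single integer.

Answer: 15

Derivation:
t=0: input=3 -> V=15
t=1: input=3 -> V=0 FIRE
t=2: input=3 -> V=15
t=3: input=2 -> V=0 FIRE
t=4: input=3 -> V=15
t=5: input=1 -> V=15
t=6: input=1 -> V=15
t=7: input=4 -> V=0 FIRE
t=8: input=4 -> V=0 FIRE
t=9: input=2 -> V=10
t=10: input=2 -> V=0 FIRE
t=11: input=2 -> V=10
t=12: input=3 -> V=0 FIRE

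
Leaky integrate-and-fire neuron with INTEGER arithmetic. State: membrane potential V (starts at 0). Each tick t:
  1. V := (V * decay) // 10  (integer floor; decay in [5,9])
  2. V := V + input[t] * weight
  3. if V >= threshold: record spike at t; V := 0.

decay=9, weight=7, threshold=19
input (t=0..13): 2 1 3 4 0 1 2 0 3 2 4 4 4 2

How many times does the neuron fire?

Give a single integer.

Answer: 8

Derivation:
t=0: input=2 -> V=14
t=1: input=1 -> V=0 FIRE
t=2: input=3 -> V=0 FIRE
t=3: input=4 -> V=0 FIRE
t=4: input=0 -> V=0
t=5: input=1 -> V=7
t=6: input=2 -> V=0 FIRE
t=7: input=0 -> V=0
t=8: input=3 -> V=0 FIRE
t=9: input=2 -> V=14
t=10: input=4 -> V=0 FIRE
t=11: input=4 -> V=0 FIRE
t=12: input=4 -> V=0 FIRE
t=13: input=2 -> V=14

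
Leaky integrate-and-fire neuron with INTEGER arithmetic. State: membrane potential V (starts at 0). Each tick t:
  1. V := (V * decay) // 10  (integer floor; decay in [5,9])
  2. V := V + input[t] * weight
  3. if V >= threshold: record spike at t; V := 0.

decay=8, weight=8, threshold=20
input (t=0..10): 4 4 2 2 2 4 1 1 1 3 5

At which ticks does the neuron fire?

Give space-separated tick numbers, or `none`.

Answer: 0 1 3 5 9 10

Derivation:
t=0: input=4 -> V=0 FIRE
t=1: input=4 -> V=0 FIRE
t=2: input=2 -> V=16
t=3: input=2 -> V=0 FIRE
t=4: input=2 -> V=16
t=5: input=4 -> V=0 FIRE
t=6: input=1 -> V=8
t=7: input=1 -> V=14
t=8: input=1 -> V=19
t=9: input=3 -> V=0 FIRE
t=10: input=5 -> V=0 FIRE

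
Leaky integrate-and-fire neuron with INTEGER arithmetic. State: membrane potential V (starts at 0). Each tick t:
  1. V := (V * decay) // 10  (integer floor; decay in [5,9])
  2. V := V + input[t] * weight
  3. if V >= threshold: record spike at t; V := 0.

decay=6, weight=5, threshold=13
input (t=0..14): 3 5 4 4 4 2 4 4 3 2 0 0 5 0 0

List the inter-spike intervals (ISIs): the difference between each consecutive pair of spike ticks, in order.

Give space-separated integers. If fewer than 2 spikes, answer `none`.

Answer: 1 1 1 1 2 1 1 4

Derivation:
t=0: input=3 -> V=0 FIRE
t=1: input=5 -> V=0 FIRE
t=2: input=4 -> V=0 FIRE
t=3: input=4 -> V=0 FIRE
t=4: input=4 -> V=0 FIRE
t=5: input=2 -> V=10
t=6: input=4 -> V=0 FIRE
t=7: input=4 -> V=0 FIRE
t=8: input=3 -> V=0 FIRE
t=9: input=2 -> V=10
t=10: input=0 -> V=6
t=11: input=0 -> V=3
t=12: input=5 -> V=0 FIRE
t=13: input=0 -> V=0
t=14: input=0 -> V=0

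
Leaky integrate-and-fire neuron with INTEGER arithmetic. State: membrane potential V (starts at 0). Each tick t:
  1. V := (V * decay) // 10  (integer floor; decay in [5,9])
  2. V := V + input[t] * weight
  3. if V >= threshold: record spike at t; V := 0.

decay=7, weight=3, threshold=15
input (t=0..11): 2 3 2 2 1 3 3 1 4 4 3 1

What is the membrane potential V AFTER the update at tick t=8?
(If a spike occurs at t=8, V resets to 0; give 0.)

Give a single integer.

t=0: input=2 -> V=6
t=1: input=3 -> V=13
t=2: input=2 -> V=0 FIRE
t=3: input=2 -> V=6
t=4: input=1 -> V=7
t=5: input=3 -> V=13
t=6: input=3 -> V=0 FIRE
t=7: input=1 -> V=3
t=8: input=4 -> V=14
t=9: input=4 -> V=0 FIRE
t=10: input=3 -> V=9
t=11: input=1 -> V=9

Answer: 14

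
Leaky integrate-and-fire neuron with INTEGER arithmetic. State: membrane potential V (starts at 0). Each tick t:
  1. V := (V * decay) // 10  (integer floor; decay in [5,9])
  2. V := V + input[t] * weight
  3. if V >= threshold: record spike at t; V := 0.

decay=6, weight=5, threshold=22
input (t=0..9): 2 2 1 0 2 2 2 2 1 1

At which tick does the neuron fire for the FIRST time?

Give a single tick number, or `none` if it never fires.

Answer: 7

Derivation:
t=0: input=2 -> V=10
t=1: input=2 -> V=16
t=2: input=1 -> V=14
t=3: input=0 -> V=8
t=4: input=2 -> V=14
t=5: input=2 -> V=18
t=6: input=2 -> V=20
t=7: input=2 -> V=0 FIRE
t=8: input=1 -> V=5
t=9: input=1 -> V=8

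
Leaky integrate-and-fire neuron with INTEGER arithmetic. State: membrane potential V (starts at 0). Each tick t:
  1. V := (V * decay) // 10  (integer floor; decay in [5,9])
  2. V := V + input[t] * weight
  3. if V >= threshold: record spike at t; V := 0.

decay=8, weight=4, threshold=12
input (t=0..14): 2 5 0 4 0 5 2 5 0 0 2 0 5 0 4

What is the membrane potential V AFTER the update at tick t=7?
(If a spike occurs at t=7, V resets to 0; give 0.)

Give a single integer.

Answer: 0

Derivation:
t=0: input=2 -> V=8
t=1: input=5 -> V=0 FIRE
t=2: input=0 -> V=0
t=3: input=4 -> V=0 FIRE
t=4: input=0 -> V=0
t=5: input=5 -> V=0 FIRE
t=6: input=2 -> V=8
t=7: input=5 -> V=0 FIRE
t=8: input=0 -> V=0
t=9: input=0 -> V=0
t=10: input=2 -> V=8
t=11: input=0 -> V=6
t=12: input=5 -> V=0 FIRE
t=13: input=0 -> V=0
t=14: input=4 -> V=0 FIRE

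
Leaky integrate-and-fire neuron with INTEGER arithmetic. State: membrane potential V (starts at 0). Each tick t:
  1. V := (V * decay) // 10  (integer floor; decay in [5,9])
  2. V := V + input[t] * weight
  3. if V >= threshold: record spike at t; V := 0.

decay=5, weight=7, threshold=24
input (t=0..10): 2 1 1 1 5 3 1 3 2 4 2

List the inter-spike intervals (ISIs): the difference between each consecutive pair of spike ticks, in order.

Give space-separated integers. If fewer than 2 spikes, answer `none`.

Answer: 3 2

Derivation:
t=0: input=2 -> V=14
t=1: input=1 -> V=14
t=2: input=1 -> V=14
t=3: input=1 -> V=14
t=4: input=5 -> V=0 FIRE
t=5: input=3 -> V=21
t=6: input=1 -> V=17
t=7: input=3 -> V=0 FIRE
t=8: input=2 -> V=14
t=9: input=4 -> V=0 FIRE
t=10: input=2 -> V=14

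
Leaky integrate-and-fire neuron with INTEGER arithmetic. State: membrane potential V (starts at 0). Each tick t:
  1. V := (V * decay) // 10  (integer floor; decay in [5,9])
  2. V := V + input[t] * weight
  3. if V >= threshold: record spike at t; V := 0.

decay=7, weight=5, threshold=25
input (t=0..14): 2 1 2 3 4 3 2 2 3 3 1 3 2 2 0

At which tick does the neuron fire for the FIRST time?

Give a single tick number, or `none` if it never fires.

Answer: 3

Derivation:
t=0: input=2 -> V=10
t=1: input=1 -> V=12
t=2: input=2 -> V=18
t=3: input=3 -> V=0 FIRE
t=4: input=4 -> V=20
t=5: input=3 -> V=0 FIRE
t=6: input=2 -> V=10
t=7: input=2 -> V=17
t=8: input=3 -> V=0 FIRE
t=9: input=3 -> V=15
t=10: input=1 -> V=15
t=11: input=3 -> V=0 FIRE
t=12: input=2 -> V=10
t=13: input=2 -> V=17
t=14: input=0 -> V=11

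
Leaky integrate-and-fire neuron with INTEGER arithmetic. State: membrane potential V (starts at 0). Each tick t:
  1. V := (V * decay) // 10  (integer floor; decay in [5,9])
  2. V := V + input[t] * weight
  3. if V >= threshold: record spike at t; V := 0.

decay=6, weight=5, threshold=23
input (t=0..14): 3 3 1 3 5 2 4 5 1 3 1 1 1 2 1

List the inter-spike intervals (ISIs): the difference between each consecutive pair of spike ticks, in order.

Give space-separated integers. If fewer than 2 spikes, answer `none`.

t=0: input=3 -> V=15
t=1: input=3 -> V=0 FIRE
t=2: input=1 -> V=5
t=3: input=3 -> V=18
t=4: input=5 -> V=0 FIRE
t=5: input=2 -> V=10
t=6: input=4 -> V=0 FIRE
t=7: input=5 -> V=0 FIRE
t=8: input=1 -> V=5
t=9: input=3 -> V=18
t=10: input=1 -> V=15
t=11: input=1 -> V=14
t=12: input=1 -> V=13
t=13: input=2 -> V=17
t=14: input=1 -> V=15

Answer: 3 2 1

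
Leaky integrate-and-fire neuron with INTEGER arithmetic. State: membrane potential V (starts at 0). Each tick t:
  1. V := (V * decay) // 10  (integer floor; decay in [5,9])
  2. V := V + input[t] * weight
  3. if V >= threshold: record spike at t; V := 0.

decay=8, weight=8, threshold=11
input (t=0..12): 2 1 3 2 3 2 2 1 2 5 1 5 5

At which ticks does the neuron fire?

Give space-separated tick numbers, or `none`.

Answer: 0 2 3 4 5 6 8 9 11 12

Derivation:
t=0: input=2 -> V=0 FIRE
t=1: input=1 -> V=8
t=2: input=3 -> V=0 FIRE
t=3: input=2 -> V=0 FIRE
t=4: input=3 -> V=0 FIRE
t=5: input=2 -> V=0 FIRE
t=6: input=2 -> V=0 FIRE
t=7: input=1 -> V=8
t=8: input=2 -> V=0 FIRE
t=9: input=5 -> V=0 FIRE
t=10: input=1 -> V=8
t=11: input=5 -> V=0 FIRE
t=12: input=5 -> V=0 FIRE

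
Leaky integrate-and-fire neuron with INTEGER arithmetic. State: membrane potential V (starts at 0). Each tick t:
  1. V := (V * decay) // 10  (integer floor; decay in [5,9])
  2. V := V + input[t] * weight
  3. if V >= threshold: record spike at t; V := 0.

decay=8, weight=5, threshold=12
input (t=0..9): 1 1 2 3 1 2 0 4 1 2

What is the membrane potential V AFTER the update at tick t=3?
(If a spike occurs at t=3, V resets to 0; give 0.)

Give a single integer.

t=0: input=1 -> V=5
t=1: input=1 -> V=9
t=2: input=2 -> V=0 FIRE
t=3: input=3 -> V=0 FIRE
t=4: input=1 -> V=5
t=5: input=2 -> V=0 FIRE
t=6: input=0 -> V=0
t=7: input=4 -> V=0 FIRE
t=8: input=1 -> V=5
t=9: input=2 -> V=0 FIRE

Answer: 0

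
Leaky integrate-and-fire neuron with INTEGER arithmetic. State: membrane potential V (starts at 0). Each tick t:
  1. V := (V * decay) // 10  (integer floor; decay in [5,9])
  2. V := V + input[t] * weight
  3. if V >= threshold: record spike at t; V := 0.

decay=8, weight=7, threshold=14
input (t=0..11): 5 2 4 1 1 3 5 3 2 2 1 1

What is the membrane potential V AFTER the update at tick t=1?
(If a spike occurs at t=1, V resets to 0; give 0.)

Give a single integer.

t=0: input=5 -> V=0 FIRE
t=1: input=2 -> V=0 FIRE
t=2: input=4 -> V=0 FIRE
t=3: input=1 -> V=7
t=4: input=1 -> V=12
t=5: input=3 -> V=0 FIRE
t=6: input=5 -> V=0 FIRE
t=7: input=3 -> V=0 FIRE
t=8: input=2 -> V=0 FIRE
t=9: input=2 -> V=0 FIRE
t=10: input=1 -> V=7
t=11: input=1 -> V=12

Answer: 0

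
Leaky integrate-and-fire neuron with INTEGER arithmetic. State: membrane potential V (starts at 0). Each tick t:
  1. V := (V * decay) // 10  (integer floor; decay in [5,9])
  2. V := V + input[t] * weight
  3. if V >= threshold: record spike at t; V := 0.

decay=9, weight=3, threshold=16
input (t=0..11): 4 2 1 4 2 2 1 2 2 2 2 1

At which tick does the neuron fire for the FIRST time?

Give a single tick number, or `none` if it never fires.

Answer: 1

Derivation:
t=0: input=4 -> V=12
t=1: input=2 -> V=0 FIRE
t=2: input=1 -> V=3
t=3: input=4 -> V=14
t=4: input=2 -> V=0 FIRE
t=5: input=2 -> V=6
t=6: input=1 -> V=8
t=7: input=2 -> V=13
t=8: input=2 -> V=0 FIRE
t=9: input=2 -> V=6
t=10: input=2 -> V=11
t=11: input=1 -> V=12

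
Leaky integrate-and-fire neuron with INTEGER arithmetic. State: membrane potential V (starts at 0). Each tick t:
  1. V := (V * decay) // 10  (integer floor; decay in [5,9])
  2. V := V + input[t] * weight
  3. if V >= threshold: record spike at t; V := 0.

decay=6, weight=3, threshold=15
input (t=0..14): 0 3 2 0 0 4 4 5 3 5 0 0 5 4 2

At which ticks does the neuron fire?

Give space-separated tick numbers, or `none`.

Answer: 6 7 9 12

Derivation:
t=0: input=0 -> V=0
t=1: input=3 -> V=9
t=2: input=2 -> V=11
t=3: input=0 -> V=6
t=4: input=0 -> V=3
t=5: input=4 -> V=13
t=6: input=4 -> V=0 FIRE
t=7: input=5 -> V=0 FIRE
t=8: input=3 -> V=9
t=9: input=5 -> V=0 FIRE
t=10: input=0 -> V=0
t=11: input=0 -> V=0
t=12: input=5 -> V=0 FIRE
t=13: input=4 -> V=12
t=14: input=2 -> V=13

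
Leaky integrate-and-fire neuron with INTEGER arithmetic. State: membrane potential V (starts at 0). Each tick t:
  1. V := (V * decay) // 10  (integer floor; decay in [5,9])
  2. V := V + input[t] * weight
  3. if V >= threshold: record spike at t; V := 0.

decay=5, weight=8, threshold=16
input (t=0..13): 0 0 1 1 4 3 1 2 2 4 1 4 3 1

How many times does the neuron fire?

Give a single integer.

t=0: input=0 -> V=0
t=1: input=0 -> V=0
t=2: input=1 -> V=8
t=3: input=1 -> V=12
t=4: input=4 -> V=0 FIRE
t=5: input=3 -> V=0 FIRE
t=6: input=1 -> V=8
t=7: input=2 -> V=0 FIRE
t=8: input=2 -> V=0 FIRE
t=9: input=4 -> V=0 FIRE
t=10: input=1 -> V=8
t=11: input=4 -> V=0 FIRE
t=12: input=3 -> V=0 FIRE
t=13: input=1 -> V=8

Answer: 7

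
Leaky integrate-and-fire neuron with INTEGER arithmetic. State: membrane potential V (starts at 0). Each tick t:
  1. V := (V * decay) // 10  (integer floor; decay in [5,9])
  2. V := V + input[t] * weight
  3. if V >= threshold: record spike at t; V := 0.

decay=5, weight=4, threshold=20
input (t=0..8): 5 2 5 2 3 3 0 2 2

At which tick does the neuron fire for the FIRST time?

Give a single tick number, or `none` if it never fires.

Answer: 0

Derivation:
t=0: input=5 -> V=0 FIRE
t=1: input=2 -> V=8
t=2: input=5 -> V=0 FIRE
t=3: input=2 -> V=8
t=4: input=3 -> V=16
t=5: input=3 -> V=0 FIRE
t=6: input=0 -> V=0
t=7: input=2 -> V=8
t=8: input=2 -> V=12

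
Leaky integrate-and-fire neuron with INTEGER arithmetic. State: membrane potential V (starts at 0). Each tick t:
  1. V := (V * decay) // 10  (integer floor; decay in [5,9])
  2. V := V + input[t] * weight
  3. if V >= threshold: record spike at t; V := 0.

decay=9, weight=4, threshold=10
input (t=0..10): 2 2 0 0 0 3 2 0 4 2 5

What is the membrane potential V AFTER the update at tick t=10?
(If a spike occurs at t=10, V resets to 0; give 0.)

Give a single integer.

t=0: input=2 -> V=8
t=1: input=2 -> V=0 FIRE
t=2: input=0 -> V=0
t=3: input=0 -> V=0
t=4: input=0 -> V=0
t=5: input=3 -> V=0 FIRE
t=6: input=2 -> V=8
t=7: input=0 -> V=7
t=8: input=4 -> V=0 FIRE
t=9: input=2 -> V=8
t=10: input=5 -> V=0 FIRE

Answer: 0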